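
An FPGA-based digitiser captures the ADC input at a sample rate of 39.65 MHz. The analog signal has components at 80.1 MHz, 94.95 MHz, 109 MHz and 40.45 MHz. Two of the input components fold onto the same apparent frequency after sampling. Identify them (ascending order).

fs/2 = 19.825 MHz.
80.1 MHz mod fs = 0.8 MHz.
0.8 MHz ≤ fs/2 = 19.825 MHz, appears at 0.8 MHz.
94.95 MHz mod fs = 15.65 MHz.
15.65 MHz ≤ fs/2 = 19.825 MHz, appears at 15.65 MHz.
109 MHz mod fs = 29.7 MHz.
29.7 MHz > fs/2 = 19.825 MHz, folds to fs − 29.7 MHz = 9.95 MHz.
40.45 MHz mod fs = 0.8 MHz.
0.8 MHz ≤ fs/2 = 19.825 MHz, appears at 0.8 MHz.
40.45 MHz and 80.1 MHz both map to 0.8 MHz.

40.45 MHz, 80.1 MHz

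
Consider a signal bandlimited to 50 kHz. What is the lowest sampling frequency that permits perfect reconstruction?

Nyquist rate = 2 × 50 kHz = 100 kHz.

100 kHz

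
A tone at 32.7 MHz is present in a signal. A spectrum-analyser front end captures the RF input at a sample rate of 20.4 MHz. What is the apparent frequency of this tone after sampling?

32.7 MHz mod fs = 12.3 MHz.
12.3 MHz > fs/2 = 10.2 MHz, folds to fs − 12.3 MHz = 8.1 MHz.

8.1 MHz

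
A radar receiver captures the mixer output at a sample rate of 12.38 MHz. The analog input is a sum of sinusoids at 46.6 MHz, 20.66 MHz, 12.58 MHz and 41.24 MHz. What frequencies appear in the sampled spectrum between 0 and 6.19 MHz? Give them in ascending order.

0.2 MHz, 2.92 MHz, 4.1 MHz

fs/2 = 6.19 MHz.
46.6 MHz mod fs = 9.46 MHz.
9.46 MHz > fs/2 = 6.19 MHz, folds to fs − 9.46 MHz = 2.92 MHz.
20.66 MHz mod fs = 8.28 MHz.
8.28 MHz > fs/2 = 6.19 MHz, folds to fs − 8.28 MHz = 4.1 MHz.
12.58 MHz mod fs = 0.2 MHz.
0.2 MHz ≤ fs/2 = 6.19 MHz, appears at 0.2 MHz.
41.24 MHz mod fs = 4.1 MHz.
4.1 MHz ≤ fs/2 = 6.19 MHz, appears at 4.1 MHz.
Distinct values: {0.2 MHz, 2.92 MHz, 4.1 MHz}.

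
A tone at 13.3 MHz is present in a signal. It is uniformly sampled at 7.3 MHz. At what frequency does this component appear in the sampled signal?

1.3 MHz

13.3 MHz mod fs = 6 MHz.
6 MHz > fs/2 = 3.65 MHz, folds to fs − 6 MHz = 1.3 MHz.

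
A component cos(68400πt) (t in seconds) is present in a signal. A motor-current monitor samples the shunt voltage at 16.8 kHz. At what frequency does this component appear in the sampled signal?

ω = 68400π rad/s → f = ω/(2π) = 34200 Hz = 34.2 kHz.
34.2 kHz mod fs = 0.6 kHz.
0.6 kHz ≤ fs/2 = 8.4 kHz, appears at 0.6 kHz.

0.6 kHz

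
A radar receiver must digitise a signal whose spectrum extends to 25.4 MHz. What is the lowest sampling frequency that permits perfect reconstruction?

Nyquist rate = 2 × 25.4 MHz = 50.8 MHz.

50.8 MHz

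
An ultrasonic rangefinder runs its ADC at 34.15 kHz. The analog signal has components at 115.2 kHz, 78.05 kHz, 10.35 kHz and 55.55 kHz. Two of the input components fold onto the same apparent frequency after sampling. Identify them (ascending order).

fs/2 = 17.075 kHz.
115.2 kHz mod fs = 12.75 kHz.
12.75 kHz ≤ fs/2 = 17.075 kHz, appears at 12.75 kHz.
78.05 kHz mod fs = 9.75 kHz.
9.75 kHz ≤ fs/2 = 17.075 kHz, appears at 9.75 kHz.
10.35 kHz ≤ fs/2 = 17.075 kHz, passes unchanged.
55.55 kHz mod fs = 21.4 kHz.
21.4 kHz > fs/2 = 17.075 kHz, folds to fs − 21.4 kHz = 12.75 kHz.
55.55 kHz and 115.2 kHz both map to 12.75 kHz.

55.55 kHz, 115.2 kHz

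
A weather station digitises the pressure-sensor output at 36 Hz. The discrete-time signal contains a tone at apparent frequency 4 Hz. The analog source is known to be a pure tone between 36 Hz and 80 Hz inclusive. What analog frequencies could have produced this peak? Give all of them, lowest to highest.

Frequencies that alias to 4 Hz are k·fs ± 4 Hz for integer k ≥ 0.
k=0: 4 Hz.
k=1: 32 Hz, 40 Hz.
k=2: 68 Hz, 76 Hz.
k=3: 104 Hz, 112 Hz.
Within [36 Hz, 80 Hz]: 40 Hz, 68 Hz, 76 Hz.

40 Hz, 68 Hz, 76 Hz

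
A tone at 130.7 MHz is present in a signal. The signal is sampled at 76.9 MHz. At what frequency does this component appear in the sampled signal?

23.1 MHz

130.7 MHz mod fs = 53.8 MHz.
53.8 MHz > fs/2 = 38.45 MHz, folds to fs − 53.8 MHz = 23.1 MHz.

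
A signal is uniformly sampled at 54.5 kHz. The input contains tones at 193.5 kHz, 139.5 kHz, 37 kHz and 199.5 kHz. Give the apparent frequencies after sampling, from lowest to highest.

17.5 kHz, 18.5 kHz, 24 kHz, 24.5 kHz

fs/2 = 27.25 kHz.
193.5 kHz mod fs = 30 kHz.
30 kHz > fs/2 = 27.25 kHz, folds to fs − 30 kHz = 24.5 kHz.
139.5 kHz mod fs = 30.5 kHz.
30.5 kHz > fs/2 = 27.25 kHz, folds to fs − 30.5 kHz = 24 kHz.
37 kHz > fs/2 = 27.25 kHz, folds to fs − 37 kHz = 17.5 kHz.
199.5 kHz mod fs = 36 kHz.
36 kHz > fs/2 = 27.25 kHz, folds to fs − 36 kHz = 18.5 kHz.
Distinct values: {17.5 kHz, 18.5 kHz, 24 kHz, 24.5 kHz}.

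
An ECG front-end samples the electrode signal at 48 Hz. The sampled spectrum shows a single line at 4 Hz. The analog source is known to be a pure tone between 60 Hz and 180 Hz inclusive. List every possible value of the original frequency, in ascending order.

92 Hz, 100 Hz, 140 Hz, 148 Hz

Frequencies that alias to 4 Hz are k·fs ± 4 Hz for integer k ≥ 0.
k=0: 4 Hz.
k=1: 44 Hz, 52 Hz.
k=2: 92 Hz, 100 Hz.
k=3: 140 Hz, 148 Hz.
k=4: 188 Hz, 196 Hz.
Within [60 Hz, 180 Hz]: 92 Hz, 100 Hz, 140 Hz, 148 Hz.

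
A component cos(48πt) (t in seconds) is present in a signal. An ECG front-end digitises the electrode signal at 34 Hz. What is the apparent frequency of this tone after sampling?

10 Hz

ω = 48π rad/s → f = ω/(2π) = 24 Hz.
24 Hz > fs/2 = 17 Hz, folds to fs − 24 Hz = 10 Hz.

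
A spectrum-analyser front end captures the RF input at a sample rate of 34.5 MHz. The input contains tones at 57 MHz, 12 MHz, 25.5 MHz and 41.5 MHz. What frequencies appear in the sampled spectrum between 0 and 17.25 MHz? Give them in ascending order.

fs/2 = 17.25 MHz.
57 MHz mod fs = 22.5 MHz.
22.5 MHz > fs/2 = 17.25 MHz, folds to fs − 22.5 MHz = 12 MHz.
12 MHz ≤ fs/2 = 17.25 MHz, passes unchanged.
25.5 MHz > fs/2 = 17.25 MHz, folds to fs − 25.5 MHz = 9 MHz.
41.5 MHz mod fs = 7 MHz.
7 MHz ≤ fs/2 = 17.25 MHz, appears at 7 MHz.
Distinct values: {7 MHz, 9 MHz, 12 MHz}.

7 MHz, 9 MHz, 12 MHz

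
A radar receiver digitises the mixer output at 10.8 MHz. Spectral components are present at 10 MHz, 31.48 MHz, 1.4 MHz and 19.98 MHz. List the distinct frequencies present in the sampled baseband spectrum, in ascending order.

fs/2 = 5.4 MHz.
10 MHz > fs/2 = 5.4 MHz, folds to fs − 10 MHz = 0.8 MHz.
31.48 MHz mod fs = 9.88 MHz.
9.88 MHz > fs/2 = 5.4 MHz, folds to fs − 9.88 MHz = 0.92 MHz.
1.4 MHz ≤ fs/2 = 5.4 MHz, passes unchanged.
19.98 MHz mod fs = 9.18 MHz.
9.18 MHz > fs/2 = 5.4 MHz, folds to fs − 9.18 MHz = 1.62 MHz.
Distinct values: {0.8 MHz, 0.92 MHz, 1.4 MHz, 1.62 MHz}.

0.8 MHz, 0.92 MHz, 1.4 MHz, 1.62 MHz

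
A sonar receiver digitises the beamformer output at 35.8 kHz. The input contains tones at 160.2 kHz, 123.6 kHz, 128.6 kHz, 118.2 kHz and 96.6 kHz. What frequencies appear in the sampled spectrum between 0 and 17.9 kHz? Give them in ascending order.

fs/2 = 17.9 kHz.
160.2 kHz mod fs = 17 kHz.
17 kHz ≤ fs/2 = 17.9 kHz, appears at 17 kHz.
123.6 kHz mod fs = 16.2 kHz.
16.2 kHz ≤ fs/2 = 17.9 kHz, appears at 16.2 kHz.
128.6 kHz mod fs = 21.2 kHz.
21.2 kHz > fs/2 = 17.9 kHz, folds to fs − 21.2 kHz = 14.6 kHz.
118.2 kHz mod fs = 10.8 kHz.
10.8 kHz ≤ fs/2 = 17.9 kHz, appears at 10.8 kHz.
96.6 kHz mod fs = 25 kHz.
25 kHz > fs/2 = 17.9 kHz, folds to fs − 25 kHz = 10.8 kHz.
Distinct values: {10.8 kHz, 14.6 kHz, 16.2 kHz, 17 kHz}.

10.8 kHz, 14.6 kHz, 16.2 kHz, 17 kHz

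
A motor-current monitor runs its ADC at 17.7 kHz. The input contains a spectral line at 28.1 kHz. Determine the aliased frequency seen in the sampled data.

7.3 kHz

28.1 kHz mod fs = 10.4 kHz.
10.4 kHz > fs/2 = 8.85 kHz, folds to fs − 10.4 kHz = 7.3 kHz.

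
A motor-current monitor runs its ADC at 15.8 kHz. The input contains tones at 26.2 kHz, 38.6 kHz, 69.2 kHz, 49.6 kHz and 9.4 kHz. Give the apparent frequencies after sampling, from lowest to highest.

fs/2 = 7.9 kHz.
26.2 kHz mod fs = 10.4 kHz.
10.4 kHz > fs/2 = 7.9 kHz, folds to fs − 10.4 kHz = 5.4 kHz.
38.6 kHz mod fs = 7 kHz.
7 kHz ≤ fs/2 = 7.9 kHz, appears at 7 kHz.
69.2 kHz mod fs = 6 kHz.
6 kHz ≤ fs/2 = 7.9 kHz, appears at 6 kHz.
49.6 kHz mod fs = 2.2 kHz.
2.2 kHz ≤ fs/2 = 7.9 kHz, appears at 2.2 kHz.
9.4 kHz > fs/2 = 7.9 kHz, folds to fs − 9.4 kHz = 6.4 kHz.
Distinct values: {2.2 kHz, 5.4 kHz, 6 kHz, 6.4 kHz, 7 kHz}.

2.2 kHz, 5.4 kHz, 6 kHz, 6.4 kHz, 7 kHz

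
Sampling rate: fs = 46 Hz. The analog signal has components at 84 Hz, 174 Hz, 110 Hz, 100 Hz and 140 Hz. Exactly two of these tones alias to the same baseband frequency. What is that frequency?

8 Hz

fs/2 = 23 Hz.
84 Hz mod fs = 38 Hz.
38 Hz > fs/2 = 23 Hz, folds to fs − 38 Hz = 8 Hz.
174 Hz mod fs = 36 Hz.
36 Hz > fs/2 = 23 Hz, folds to fs − 36 Hz = 10 Hz.
110 Hz mod fs = 18 Hz.
18 Hz ≤ fs/2 = 23 Hz, appears at 18 Hz.
100 Hz mod fs = 8 Hz.
8 Hz ≤ fs/2 = 23 Hz, appears at 8 Hz.
140 Hz mod fs = 2 Hz.
2 Hz ≤ fs/2 = 23 Hz, appears at 2 Hz.
84 Hz and 100 Hz both map to 8 Hz.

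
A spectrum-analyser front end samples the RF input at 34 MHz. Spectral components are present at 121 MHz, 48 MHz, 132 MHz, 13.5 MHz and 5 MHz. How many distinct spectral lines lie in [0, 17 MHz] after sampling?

5

fs/2 = 17 MHz.
121 MHz mod fs = 19 MHz.
19 MHz > fs/2 = 17 MHz, folds to fs − 19 MHz = 15 MHz.
48 MHz mod fs = 14 MHz.
14 MHz ≤ fs/2 = 17 MHz, appears at 14 MHz.
132 MHz mod fs = 30 MHz.
30 MHz > fs/2 = 17 MHz, folds to fs − 30 MHz = 4 MHz.
13.5 MHz ≤ fs/2 = 17 MHz, passes unchanged.
5 MHz ≤ fs/2 = 17 MHz, passes unchanged.
Distinct values: {4 MHz, 5 MHz, 13.5 MHz, 14 MHz, 15 MHz} → 5.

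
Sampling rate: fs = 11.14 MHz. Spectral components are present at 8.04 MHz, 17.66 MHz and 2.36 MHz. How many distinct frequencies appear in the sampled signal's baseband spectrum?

3

fs/2 = 5.57 MHz.
8.04 MHz > fs/2 = 5.57 MHz, folds to fs − 8.04 MHz = 3.1 MHz.
17.66 MHz mod fs = 6.52 MHz.
6.52 MHz > fs/2 = 5.57 MHz, folds to fs − 6.52 MHz = 4.62 MHz.
2.36 MHz ≤ fs/2 = 5.57 MHz, passes unchanged.
Distinct values: {2.36 MHz, 3.1 MHz, 4.62 MHz} → 3.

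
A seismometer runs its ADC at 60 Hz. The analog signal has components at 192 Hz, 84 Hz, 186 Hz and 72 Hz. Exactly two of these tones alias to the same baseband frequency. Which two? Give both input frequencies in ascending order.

72 Hz, 192 Hz

fs/2 = 30 Hz.
192 Hz mod fs = 12 Hz.
12 Hz ≤ fs/2 = 30 Hz, appears at 12 Hz.
84 Hz mod fs = 24 Hz.
24 Hz ≤ fs/2 = 30 Hz, appears at 24 Hz.
186 Hz mod fs = 6 Hz.
6 Hz ≤ fs/2 = 30 Hz, appears at 6 Hz.
72 Hz mod fs = 12 Hz.
12 Hz ≤ fs/2 = 30 Hz, appears at 12 Hz.
72 Hz and 192 Hz both map to 12 Hz.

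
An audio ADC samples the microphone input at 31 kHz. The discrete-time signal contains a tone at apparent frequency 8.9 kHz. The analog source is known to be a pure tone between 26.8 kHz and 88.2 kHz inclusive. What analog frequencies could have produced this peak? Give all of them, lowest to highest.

Frequencies that alias to 8.9 kHz are k·fs ± 8.9 kHz for integer k ≥ 0.
k=0: 8.9 kHz.
k=1: 22.1 kHz, 39.9 kHz.
k=2: 53.1 kHz, 70.9 kHz.
k=3: 84.1 kHz, 101.9 kHz.
k=4: 115.1 kHz, 132.9 kHz.
Within [26.8 kHz, 88.2 kHz]: 39.9 kHz, 53.1 kHz, 70.9 kHz, 84.1 kHz.

39.9 kHz, 53.1 kHz, 70.9 kHz, 84.1 kHz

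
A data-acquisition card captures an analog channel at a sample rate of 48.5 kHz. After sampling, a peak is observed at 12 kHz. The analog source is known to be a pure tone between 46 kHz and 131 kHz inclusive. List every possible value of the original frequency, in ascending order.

60.5 kHz, 85 kHz, 109 kHz

Frequencies that alias to 12 kHz are k·fs ± 12 kHz for integer k ≥ 0.
k=0: 12 kHz.
k=1: 36.5 kHz, 60.5 kHz.
k=2: 85 kHz, 109 kHz.
k=3: 133.5 kHz, 157.5 kHz.
Within [46 kHz, 131 kHz]: 60.5 kHz, 85 kHz, 109 kHz.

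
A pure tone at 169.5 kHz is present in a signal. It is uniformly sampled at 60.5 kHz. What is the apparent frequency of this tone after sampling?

12 kHz

169.5 kHz mod fs = 48.5 kHz.
48.5 kHz > fs/2 = 30.25 kHz, folds to fs − 48.5 kHz = 12 kHz.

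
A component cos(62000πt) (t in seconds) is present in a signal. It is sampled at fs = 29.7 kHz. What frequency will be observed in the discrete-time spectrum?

1.3 kHz

ω = 62000π rad/s → f = ω/(2π) = 31000 Hz = 31 kHz.
31 kHz mod fs = 1.3 kHz.
1.3 kHz ≤ fs/2 = 14.85 kHz, appears at 1.3 kHz.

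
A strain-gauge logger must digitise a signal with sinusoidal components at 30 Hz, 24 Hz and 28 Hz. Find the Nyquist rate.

60 Hz

Highest-frequency component: 30 Hz.
Nyquist rate = 2 × 30 Hz = 60 Hz.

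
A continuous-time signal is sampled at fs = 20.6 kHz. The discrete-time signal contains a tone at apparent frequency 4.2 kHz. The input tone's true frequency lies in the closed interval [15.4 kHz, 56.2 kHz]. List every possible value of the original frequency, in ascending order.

16.4 kHz, 24.8 kHz, 37 kHz, 45.4 kHz

Frequencies that alias to 4.2 kHz are k·fs ± 4.2 kHz for integer k ≥ 0.
k=0: 4.2 kHz.
k=1: 16.4 kHz, 24.8 kHz.
k=2: 37 kHz, 45.4 kHz.
k=3: 57.6 kHz, 66 kHz.
Within [15.4 kHz, 56.2 kHz]: 16.4 kHz, 24.8 kHz, 37 kHz, 45.4 kHz.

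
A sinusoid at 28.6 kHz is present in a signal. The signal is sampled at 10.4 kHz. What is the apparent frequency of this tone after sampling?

2.6 kHz

28.6 kHz mod fs = 7.8 kHz.
7.8 kHz > fs/2 = 5.2 kHz, folds to fs − 7.8 kHz = 2.6 kHz.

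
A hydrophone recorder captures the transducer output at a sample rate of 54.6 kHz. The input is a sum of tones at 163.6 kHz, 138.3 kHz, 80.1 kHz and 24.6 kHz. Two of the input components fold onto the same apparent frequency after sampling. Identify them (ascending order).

fs/2 = 27.3 kHz.
163.6 kHz mod fs = 54.4 kHz.
54.4 kHz > fs/2 = 27.3 kHz, folds to fs − 54.4 kHz = 0.2 kHz.
138.3 kHz mod fs = 29.1 kHz.
29.1 kHz > fs/2 = 27.3 kHz, folds to fs − 29.1 kHz = 25.5 kHz.
80.1 kHz mod fs = 25.5 kHz.
25.5 kHz ≤ fs/2 = 27.3 kHz, appears at 25.5 kHz.
24.6 kHz ≤ fs/2 = 27.3 kHz, passes unchanged.
80.1 kHz and 138.3 kHz both map to 25.5 kHz.

80.1 kHz, 138.3 kHz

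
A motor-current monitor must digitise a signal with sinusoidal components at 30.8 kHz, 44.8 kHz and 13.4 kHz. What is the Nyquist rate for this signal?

Highest-frequency component: 44.8 kHz.
Nyquist rate = 2 × 44.8 kHz = 89.6 kHz.

89.6 kHz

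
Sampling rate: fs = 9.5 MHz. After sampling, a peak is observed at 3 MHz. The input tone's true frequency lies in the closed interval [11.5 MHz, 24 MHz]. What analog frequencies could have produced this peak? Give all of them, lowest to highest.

12.5 MHz, 16 MHz, 22 MHz

Frequencies that alias to 3 MHz are k·fs ± 3 MHz for integer k ≥ 0.
k=0: 3 MHz.
k=1: 6.5 MHz, 12.5 MHz.
k=2: 16 MHz, 22 MHz.
k=3: 25.5 MHz, 31.5 MHz.
Within [11.5 MHz, 24 MHz]: 12.5 MHz, 16 MHz, 22 MHz.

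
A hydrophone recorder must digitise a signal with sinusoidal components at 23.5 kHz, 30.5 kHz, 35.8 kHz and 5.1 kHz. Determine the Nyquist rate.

Highest-frequency component: 35.8 kHz.
Nyquist rate = 2 × 35.8 kHz = 71.6 kHz.

71.6 kHz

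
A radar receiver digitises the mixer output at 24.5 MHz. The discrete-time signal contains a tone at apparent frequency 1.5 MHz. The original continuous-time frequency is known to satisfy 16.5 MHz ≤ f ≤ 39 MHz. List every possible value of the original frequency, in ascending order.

Frequencies that alias to 1.5 MHz are k·fs ± 1.5 MHz for integer k ≥ 0.
k=0: 1.5 MHz.
k=1: 23 MHz, 26 MHz.
k=2: 47.5 MHz, 50.5 MHz.
Within [16.5 MHz, 39 MHz]: 23 MHz, 26 MHz.

23 MHz, 26 MHz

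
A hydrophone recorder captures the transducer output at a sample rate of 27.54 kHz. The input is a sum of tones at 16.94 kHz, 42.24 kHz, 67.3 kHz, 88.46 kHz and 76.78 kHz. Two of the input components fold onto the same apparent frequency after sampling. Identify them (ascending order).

76.78 kHz, 88.46 kHz

fs/2 = 13.77 kHz.
16.94 kHz > fs/2 = 13.77 kHz, folds to fs − 16.94 kHz = 10.6 kHz.
42.24 kHz mod fs = 14.7 kHz.
14.7 kHz > fs/2 = 13.77 kHz, folds to fs − 14.7 kHz = 12.84 kHz.
67.3 kHz mod fs = 12.22 kHz.
12.22 kHz ≤ fs/2 = 13.77 kHz, appears at 12.22 kHz.
88.46 kHz mod fs = 5.84 kHz.
5.84 kHz ≤ fs/2 = 13.77 kHz, appears at 5.84 kHz.
76.78 kHz mod fs = 21.7 kHz.
21.7 kHz > fs/2 = 13.77 kHz, folds to fs − 21.7 kHz = 5.84 kHz.
76.78 kHz and 88.46 kHz both map to 5.84 kHz.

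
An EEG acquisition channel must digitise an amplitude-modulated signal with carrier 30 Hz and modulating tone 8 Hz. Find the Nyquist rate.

AM sidebands sit at fc ± fm = 22 Hz and 38 Hz.
Highest-frequency component: 38 Hz.
Nyquist rate = 2 × 38 Hz = 76 Hz.

76 Hz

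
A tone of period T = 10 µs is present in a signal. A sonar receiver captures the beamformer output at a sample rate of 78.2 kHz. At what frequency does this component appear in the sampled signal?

21.8 kHz

T = 10 µs → f = 1/T = 100 kHz.
100 kHz mod fs = 21.8 kHz.
21.8 kHz ≤ fs/2 = 39.1 kHz, appears at 21.8 kHz.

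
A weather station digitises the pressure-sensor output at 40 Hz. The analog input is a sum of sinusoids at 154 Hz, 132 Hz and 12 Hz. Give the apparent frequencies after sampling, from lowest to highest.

6 Hz, 12 Hz

fs/2 = 20 Hz.
154 Hz mod fs = 34 Hz.
34 Hz > fs/2 = 20 Hz, folds to fs − 34 Hz = 6 Hz.
132 Hz mod fs = 12 Hz.
12 Hz ≤ fs/2 = 20 Hz, appears at 12 Hz.
12 Hz ≤ fs/2 = 20 Hz, passes unchanged.
Distinct values: {6 Hz, 12 Hz}.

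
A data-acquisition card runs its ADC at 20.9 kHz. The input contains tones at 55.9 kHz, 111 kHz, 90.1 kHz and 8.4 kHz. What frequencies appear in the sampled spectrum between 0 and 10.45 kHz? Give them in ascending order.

6.5 kHz, 6.8 kHz, 8.4 kHz

fs/2 = 10.45 kHz.
55.9 kHz mod fs = 14.1 kHz.
14.1 kHz > fs/2 = 10.45 kHz, folds to fs − 14.1 kHz = 6.8 kHz.
111 kHz mod fs = 6.5 kHz.
6.5 kHz ≤ fs/2 = 10.45 kHz, appears at 6.5 kHz.
90.1 kHz mod fs = 6.5 kHz.
6.5 kHz ≤ fs/2 = 10.45 kHz, appears at 6.5 kHz.
8.4 kHz ≤ fs/2 = 10.45 kHz, passes unchanged.
Distinct values: {6.5 kHz, 6.8 kHz, 8.4 kHz}.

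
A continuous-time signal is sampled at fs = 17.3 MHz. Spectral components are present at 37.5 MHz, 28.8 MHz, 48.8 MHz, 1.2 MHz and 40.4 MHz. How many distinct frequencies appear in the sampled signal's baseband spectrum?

4

fs/2 = 8.65 MHz.
37.5 MHz mod fs = 2.9 MHz.
2.9 MHz ≤ fs/2 = 8.65 MHz, appears at 2.9 MHz.
28.8 MHz mod fs = 11.5 MHz.
11.5 MHz > fs/2 = 8.65 MHz, folds to fs − 11.5 MHz = 5.8 MHz.
48.8 MHz mod fs = 14.2 MHz.
14.2 MHz > fs/2 = 8.65 MHz, folds to fs − 14.2 MHz = 3.1 MHz.
1.2 MHz ≤ fs/2 = 8.65 MHz, passes unchanged.
40.4 MHz mod fs = 5.8 MHz.
5.8 MHz ≤ fs/2 = 8.65 MHz, appears at 5.8 MHz.
Distinct values: {1.2 MHz, 2.9 MHz, 3.1 MHz, 5.8 MHz} → 4.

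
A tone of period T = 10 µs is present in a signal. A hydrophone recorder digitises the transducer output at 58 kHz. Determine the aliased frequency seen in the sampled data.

T = 10 µs → f = 1/T = 100 kHz.
100 kHz mod fs = 42 kHz.
42 kHz > fs/2 = 29 kHz, folds to fs − 42 kHz = 16 kHz.

16 kHz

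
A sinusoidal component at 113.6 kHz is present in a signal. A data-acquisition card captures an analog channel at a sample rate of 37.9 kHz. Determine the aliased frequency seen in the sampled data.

0.1 kHz

113.6 kHz mod fs = 37.8 kHz.
37.8 kHz > fs/2 = 18.95 kHz, folds to fs − 37.8 kHz = 0.1 kHz.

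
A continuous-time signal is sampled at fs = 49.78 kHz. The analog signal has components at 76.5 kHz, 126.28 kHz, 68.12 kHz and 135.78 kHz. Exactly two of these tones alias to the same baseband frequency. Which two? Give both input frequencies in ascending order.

76.5 kHz, 126.28 kHz

fs/2 = 24.89 kHz.
76.5 kHz mod fs = 26.72 kHz.
26.72 kHz > fs/2 = 24.89 kHz, folds to fs − 26.72 kHz = 23.06 kHz.
126.28 kHz mod fs = 26.72 kHz.
26.72 kHz > fs/2 = 24.89 kHz, folds to fs − 26.72 kHz = 23.06 kHz.
68.12 kHz mod fs = 18.34 kHz.
18.34 kHz ≤ fs/2 = 24.89 kHz, appears at 18.34 kHz.
135.78 kHz mod fs = 36.22 kHz.
36.22 kHz > fs/2 = 24.89 kHz, folds to fs − 36.22 kHz = 13.56 kHz.
76.5 kHz and 126.28 kHz both map to 23.06 kHz.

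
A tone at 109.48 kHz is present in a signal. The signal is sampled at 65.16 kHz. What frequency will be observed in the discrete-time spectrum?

109.48 kHz mod fs = 44.32 kHz.
44.32 kHz > fs/2 = 32.58 kHz, folds to fs − 44.32 kHz = 20.84 kHz.

20.84 kHz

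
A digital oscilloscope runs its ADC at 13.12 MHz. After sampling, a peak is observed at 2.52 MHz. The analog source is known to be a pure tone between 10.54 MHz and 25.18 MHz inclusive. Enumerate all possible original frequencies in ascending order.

Frequencies that alias to 2.52 MHz are k·fs ± 2.52 MHz for integer k ≥ 0.
k=0: 2.52 MHz.
k=1: 10.6 MHz, 15.64 MHz.
k=2: 23.72 MHz, 28.76 MHz.
k=3: 36.84 MHz, 41.88 MHz.
Within [10.54 MHz, 25.18 MHz]: 10.6 MHz, 15.64 MHz, 23.72 MHz.

10.6 MHz, 15.64 MHz, 23.72 MHz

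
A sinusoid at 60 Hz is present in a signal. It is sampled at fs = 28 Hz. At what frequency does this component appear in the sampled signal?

4 Hz

60 Hz mod fs = 4 Hz.
4 Hz ≤ fs/2 = 14 Hz, appears at 4 Hz.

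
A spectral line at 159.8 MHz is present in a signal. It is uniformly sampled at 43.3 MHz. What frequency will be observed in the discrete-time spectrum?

13.4 MHz

159.8 MHz mod fs = 29.9 MHz.
29.9 MHz > fs/2 = 21.65 MHz, folds to fs − 29.9 MHz = 13.4 MHz.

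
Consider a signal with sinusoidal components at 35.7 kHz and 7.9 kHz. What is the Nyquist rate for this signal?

71.4 kHz

Highest-frequency component: 35.7 kHz.
Nyquist rate = 2 × 35.7 kHz = 71.4 kHz.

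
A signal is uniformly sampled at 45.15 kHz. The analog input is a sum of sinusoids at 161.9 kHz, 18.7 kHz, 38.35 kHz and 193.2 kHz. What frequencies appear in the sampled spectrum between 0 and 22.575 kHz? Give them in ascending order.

6.8 kHz, 12.6 kHz, 18.7 kHz

fs/2 = 22.575 kHz.
161.9 kHz mod fs = 26.45 kHz.
26.45 kHz > fs/2 = 22.575 kHz, folds to fs − 26.45 kHz = 18.7 kHz.
18.7 kHz ≤ fs/2 = 22.575 kHz, passes unchanged.
38.35 kHz > fs/2 = 22.575 kHz, folds to fs − 38.35 kHz = 6.8 kHz.
193.2 kHz mod fs = 12.6 kHz.
12.6 kHz ≤ fs/2 = 22.575 kHz, appears at 12.6 kHz.
Distinct values: {6.8 kHz, 12.6 kHz, 18.7 kHz}.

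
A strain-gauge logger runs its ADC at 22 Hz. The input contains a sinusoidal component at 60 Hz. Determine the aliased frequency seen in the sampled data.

60 Hz mod fs = 16 Hz.
16 Hz > fs/2 = 11 Hz, folds to fs − 16 Hz = 6 Hz.

6 Hz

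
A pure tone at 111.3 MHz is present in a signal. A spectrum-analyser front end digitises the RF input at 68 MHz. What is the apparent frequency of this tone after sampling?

111.3 MHz mod fs = 43.3 MHz.
43.3 MHz > fs/2 = 34 MHz, folds to fs − 43.3 MHz = 24.7 MHz.

24.7 MHz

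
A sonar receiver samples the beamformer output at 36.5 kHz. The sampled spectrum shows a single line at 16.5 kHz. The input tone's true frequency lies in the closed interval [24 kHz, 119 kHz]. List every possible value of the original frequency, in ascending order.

Frequencies that alias to 16.5 kHz are k·fs ± 16.5 kHz for integer k ≥ 0.
k=0: 16.5 kHz.
k=1: 20 kHz, 53 kHz.
k=2: 56.5 kHz, 89.5 kHz.
k=3: 93 kHz, 126 kHz.
k=4: 129.5 kHz, 162.5 kHz.
Within [24 kHz, 119 kHz]: 53 kHz, 56.5 kHz, 89.5 kHz, 93 kHz.

53 kHz, 56.5 kHz, 89.5 kHz, 93 kHz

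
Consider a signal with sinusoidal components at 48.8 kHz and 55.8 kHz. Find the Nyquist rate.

111.6 kHz

Highest-frequency component: 55.8 kHz.
Nyquist rate = 2 × 55.8 kHz = 111.6 kHz.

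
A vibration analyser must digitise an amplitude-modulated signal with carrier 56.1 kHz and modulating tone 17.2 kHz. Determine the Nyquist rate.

AM sidebands sit at fc ± fm = 38.9 kHz and 73.3 kHz.
Highest-frequency component: 73.3 kHz.
Nyquist rate = 2 × 73.3 kHz = 146.6 kHz.

146.6 kHz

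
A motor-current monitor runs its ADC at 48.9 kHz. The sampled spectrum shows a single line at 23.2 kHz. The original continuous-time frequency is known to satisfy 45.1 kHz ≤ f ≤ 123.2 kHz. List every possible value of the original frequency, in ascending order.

Frequencies that alias to 23.2 kHz are k·fs ± 23.2 kHz for integer k ≥ 0.
k=0: 23.2 kHz.
k=1: 25.7 kHz, 72.1 kHz.
k=2: 74.6 kHz, 121 kHz.
k=3: 123.5 kHz, 169.9 kHz.
Within [45.1 kHz, 123.2 kHz]: 72.1 kHz, 74.6 kHz, 121 kHz.

72.1 kHz, 74.6 kHz, 121 kHz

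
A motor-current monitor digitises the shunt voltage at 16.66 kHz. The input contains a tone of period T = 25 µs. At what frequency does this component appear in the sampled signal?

T = 25 µs → f = 1/T = 40 kHz.
40 kHz mod fs = 6.68 kHz.
6.68 kHz ≤ fs/2 = 8.33 kHz, appears at 6.68 kHz.

6.68 kHz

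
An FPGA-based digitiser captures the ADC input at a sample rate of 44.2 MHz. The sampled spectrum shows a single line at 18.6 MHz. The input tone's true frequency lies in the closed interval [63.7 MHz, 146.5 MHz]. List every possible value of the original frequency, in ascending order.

Frequencies that alias to 18.6 MHz are k·fs ± 18.6 MHz for integer k ≥ 0.
k=0: 18.6 MHz.
k=1: 25.6 MHz, 62.8 MHz.
k=2: 69.8 MHz, 107 MHz.
k=3: 114 MHz, 151.2 MHz.
k=4: 158.2 MHz, 195.4 MHz.
Within [63.7 MHz, 146.5 MHz]: 69.8 MHz, 107 MHz, 114 MHz.

69.8 MHz, 107 MHz, 114 MHz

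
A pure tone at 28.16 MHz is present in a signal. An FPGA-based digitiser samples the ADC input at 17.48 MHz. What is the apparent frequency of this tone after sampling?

6.8 MHz

28.16 MHz mod fs = 10.68 MHz.
10.68 MHz > fs/2 = 8.74 MHz, folds to fs − 10.68 MHz = 6.8 MHz.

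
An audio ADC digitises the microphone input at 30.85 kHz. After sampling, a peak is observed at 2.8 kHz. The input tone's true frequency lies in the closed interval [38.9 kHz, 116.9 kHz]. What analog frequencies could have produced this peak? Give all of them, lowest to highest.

Frequencies that alias to 2.8 kHz are k·fs ± 2.8 kHz for integer k ≥ 0.
k=0: 2.8 kHz.
k=1: 28.05 kHz, 33.65 kHz.
k=2: 58.9 kHz, 64.5 kHz.
k=3: 89.75 kHz, 95.35 kHz.
k=4: 120.6 kHz, 126.2 kHz.
Within [38.9 kHz, 116.9 kHz]: 58.9 kHz, 64.5 kHz, 89.75 kHz, 95.35 kHz.

58.9 kHz, 64.5 kHz, 89.75 kHz, 95.35 kHz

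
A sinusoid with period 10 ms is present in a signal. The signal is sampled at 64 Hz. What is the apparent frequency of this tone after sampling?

T = 10 ms → f = 1/T = 100 Hz.
100 Hz mod fs = 36 Hz.
36 Hz > fs/2 = 32 Hz, folds to fs − 36 Hz = 28 Hz.

28 Hz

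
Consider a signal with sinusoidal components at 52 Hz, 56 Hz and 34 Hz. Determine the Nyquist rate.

Highest-frequency component: 56 Hz.
Nyquist rate = 2 × 56 Hz = 112 Hz.

112 Hz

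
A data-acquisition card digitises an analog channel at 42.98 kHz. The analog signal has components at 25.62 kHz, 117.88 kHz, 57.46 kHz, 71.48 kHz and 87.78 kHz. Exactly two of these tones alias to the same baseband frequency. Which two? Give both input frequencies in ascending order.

57.46 kHz, 71.48 kHz

fs/2 = 21.49 kHz.
25.62 kHz > fs/2 = 21.49 kHz, folds to fs − 25.62 kHz = 17.36 kHz.
117.88 kHz mod fs = 31.92 kHz.
31.92 kHz > fs/2 = 21.49 kHz, folds to fs − 31.92 kHz = 11.06 kHz.
57.46 kHz mod fs = 14.48 kHz.
14.48 kHz ≤ fs/2 = 21.49 kHz, appears at 14.48 kHz.
71.48 kHz mod fs = 28.5 kHz.
28.5 kHz > fs/2 = 21.49 kHz, folds to fs − 28.5 kHz = 14.48 kHz.
87.78 kHz mod fs = 1.82 kHz.
1.82 kHz ≤ fs/2 = 21.49 kHz, appears at 1.82 kHz.
57.46 kHz and 71.48 kHz both map to 14.48 kHz.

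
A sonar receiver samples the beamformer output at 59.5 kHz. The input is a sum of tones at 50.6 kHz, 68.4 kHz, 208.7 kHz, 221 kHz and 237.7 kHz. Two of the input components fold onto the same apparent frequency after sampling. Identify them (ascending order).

50.6 kHz, 68.4 kHz

fs/2 = 29.75 kHz.
50.6 kHz > fs/2 = 29.75 kHz, folds to fs − 50.6 kHz = 8.9 kHz.
68.4 kHz mod fs = 8.9 kHz.
8.9 kHz ≤ fs/2 = 29.75 kHz, appears at 8.9 kHz.
208.7 kHz mod fs = 30.2 kHz.
30.2 kHz > fs/2 = 29.75 kHz, folds to fs − 30.2 kHz = 29.3 kHz.
221 kHz mod fs = 42.5 kHz.
42.5 kHz > fs/2 = 29.75 kHz, folds to fs − 42.5 kHz = 17 kHz.
237.7 kHz mod fs = 59.2 kHz.
59.2 kHz > fs/2 = 29.75 kHz, folds to fs − 59.2 kHz = 0.3 kHz.
50.6 kHz and 68.4 kHz both map to 8.9 kHz.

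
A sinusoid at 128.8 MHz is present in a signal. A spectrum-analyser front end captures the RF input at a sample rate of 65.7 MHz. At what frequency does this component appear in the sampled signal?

128.8 MHz mod fs = 63.1 MHz.
63.1 MHz > fs/2 = 32.85 MHz, folds to fs − 63.1 MHz = 2.6 MHz.

2.6 MHz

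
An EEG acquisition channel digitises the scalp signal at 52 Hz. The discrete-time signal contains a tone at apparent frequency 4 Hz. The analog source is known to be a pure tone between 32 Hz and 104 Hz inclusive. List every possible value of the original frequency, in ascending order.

Frequencies that alias to 4 Hz are k·fs ± 4 Hz for integer k ≥ 0.
k=0: 4 Hz.
k=1: 48 Hz, 56 Hz.
k=2: 100 Hz, 108 Hz.
k=3: 152 Hz, 160 Hz.
Within [32 Hz, 104 Hz]: 48 Hz, 56 Hz, 100 Hz.

48 Hz, 56 Hz, 100 Hz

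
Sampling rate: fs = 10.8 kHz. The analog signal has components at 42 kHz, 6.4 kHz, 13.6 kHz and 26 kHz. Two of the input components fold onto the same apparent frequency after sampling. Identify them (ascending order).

fs/2 = 5.4 kHz.
42 kHz mod fs = 9.6 kHz.
9.6 kHz > fs/2 = 5.4 kHz, folds to fs − 9.6 kHz = 1.2 kHz.
6.4 kHz > fs/2 = 5.4 kHz, folds to fs − 6.4 kHz = 4.4 kHz.
13.6 kHz mod fs = 2.8 kHz.
2.8 kHz ≤ fs/2 = 5.4 kHz, appears at 2.8 kHz.
26 kHz mod fs = 4.4 kHz.
4.4 kHz ≤ fs/2 = 5.4 kHz, appears at 4.4 kHz.
6.4 kHz and 26 kHz both map to 4.4 kHz.

6.4 kHz, 26 kHz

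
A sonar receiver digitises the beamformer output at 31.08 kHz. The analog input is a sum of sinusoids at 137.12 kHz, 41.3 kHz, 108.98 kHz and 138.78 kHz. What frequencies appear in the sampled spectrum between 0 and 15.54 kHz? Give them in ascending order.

fs/2 = 15.54 kHz.
137.12 kHz mod fs = 12.8 kHz.
12.8 kHz ≤ fs/2 = 15.54 kHz, appears at 12.8 kHz.
41.3 kHz mod fs = 10.22 kHz.
10.22 kHz ≤ fs/2 = 15.54 kHz, appears at 10.22 kHz.
108.98 kHz mod fs = 15.74 kHz.
15.74 kHz > fs/2 = 15.54 kHz, folds to fs − 15.74 kHz = 15.34 kHz.
138.78 kHz mod fs = 14.46 kHz.
14.46 kHz ≤ fs/2 = 15.54 kHz, appears at 14.46 kHz.
Distinct values: {10.22 kHz, 12.8 kHz, 14.46 kHz, 15.34 kHz}.

10.22 kHz, 12.8 kHz, 14.46 kHz, 15.34 kHz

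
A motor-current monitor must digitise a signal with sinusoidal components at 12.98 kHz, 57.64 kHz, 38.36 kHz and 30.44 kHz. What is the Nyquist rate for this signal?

115.28 kHz

Highest-frequency component: 57.64 kHz.
Nyquist rate = 2 × 57.64 kHz = 115.28 kHz.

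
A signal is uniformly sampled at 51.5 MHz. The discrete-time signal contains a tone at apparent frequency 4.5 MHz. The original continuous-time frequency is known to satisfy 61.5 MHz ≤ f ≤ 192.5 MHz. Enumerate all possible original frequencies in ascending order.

Frequencies that alias to 4.5 MHz are k·fs ± 4.5 MHz for integer k ≥ 0.
k=0: 4.5 MHz.
k=1: 47 MHz, 56 MHz.
k=2: 98.5 MHz, 107.5 MHz.
k=3: 150 MHz, 159 MHz.
k=4: 201.5 MHz, 210.5 MHz.
Within [61.5 MHz, 192.5 MHz]: 98.5 MHz, 107.5 MHz, 150 MHz, 159 MHz.

98.5 MHz, 107.5 MHz, 150 MHz, 159 MHz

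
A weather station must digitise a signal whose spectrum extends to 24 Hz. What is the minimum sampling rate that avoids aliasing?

48 Hz

Nyquist rate = 2 × 24 Hz = 48 Hz.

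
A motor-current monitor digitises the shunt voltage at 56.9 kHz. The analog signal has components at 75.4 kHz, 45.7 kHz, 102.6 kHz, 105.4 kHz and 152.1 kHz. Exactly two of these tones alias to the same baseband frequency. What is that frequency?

11.2 kHz

fs/2 = 28.45 kHz.
75.4 kHz mod fs = 18.5 kHz.
18.5 kHz ≤ fs/2 = 28.45 kHz, appears at 18.5 kHz.
45.7 kHz > fs/2 = 28.45 kHz, folds to fs − 45.7 kHz = 11.2 kHz.
102.6 kHz mod fs = 45.7 kHz.
45.7 kHz > fs/2 = 28.45 kHz, folds to fs − 45.7 kHz = 11.2 kHz.
105.4 kHz mod fs = 48.5 kHz.
48.5 kHz > fs/2 = 28.45 kHz, folds to fs − 48.5 kHz = 8.4 kHz.
152.1 kHz mod fs = 38.3 kHz.
38.3 kHz > fs/2 = 28.45 kHz, folds to fs − 38.3 kHz = 18.6 kHz.
45.7 kHz and 102.6 kHz both map to 11.2 kHz.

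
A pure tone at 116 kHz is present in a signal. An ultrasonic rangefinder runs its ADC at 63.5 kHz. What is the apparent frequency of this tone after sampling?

116 kHz mod fs = 52.5 kHz.
52.5 kHz > fs/2 = 31.75 kHz, folds to fs − 52.5 kHz = 11 kHz.

11 kHz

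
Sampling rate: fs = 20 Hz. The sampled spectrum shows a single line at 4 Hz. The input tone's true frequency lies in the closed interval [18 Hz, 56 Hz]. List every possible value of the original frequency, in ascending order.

Frequencies that alias to 4 Hz are k·fs ± 4 Hz for integer k ≥ 0.
k=0: 4 Hz.
k=1: 16 Hz, 24 Hz.
k=2: 36 Hz, 44 Hz.
k=3: 56 Hz, 64 Hz.
k=4: 76 Hz, 84 Hz.
Within [18 Hz, 56 Hz]: 24 Hz, 36 Hz, 44 Hz, 56 Hz.

24 Hz, 36 Hz, 44 Hz, 56 Hz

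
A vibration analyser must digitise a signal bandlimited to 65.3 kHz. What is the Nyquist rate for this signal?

130.6 kHz

Nyquist rate = 2 × 65.3 kHz = 130.6 kHz.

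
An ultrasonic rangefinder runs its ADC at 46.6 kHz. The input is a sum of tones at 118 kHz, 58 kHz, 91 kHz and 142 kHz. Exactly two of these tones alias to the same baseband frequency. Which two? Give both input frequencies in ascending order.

fs/2 = 23.3 kHz.
118 kHz mod fs = 24.8 kHz.
24.8 kHz > fs/2 = 23.3 kHz, folds to fs − 24.8 kHz = 21.8 kHz.
58 kHz mod fs = 11.4 kHz.
11.4 kHz ≤ fs/2 = 23.3 kHz, appears at 11.4 kHz.
91 kHz mod fs = 44.4 kHz.
44.4 kHz > fs/2 = 23.3 kHz, folds to fs − 44.4 kHz = 2.2 kHz.
142 kHz mod fs = 2.2 kHz.
2.2 kHz ≤ fs/2 = 23.3 kHz, appears at 2.2 kHz.
91 kHz and 142 kHz both map to 2.2 kHz.

91 kHz, 142 kHz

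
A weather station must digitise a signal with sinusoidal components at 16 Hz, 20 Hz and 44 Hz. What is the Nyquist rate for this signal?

Highest-frequency component: 44 Hz.
Nyquist rate = 2 × 44 Hz = 88 Hz.

88 Hz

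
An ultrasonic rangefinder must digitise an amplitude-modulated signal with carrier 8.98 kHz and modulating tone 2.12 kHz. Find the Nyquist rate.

AM sidebands sit at fc ± fm = 6.86 kHz and 11.1 kHz.
Highest-frequency component: 11.1 kHz.
Nyquist rate = 2 × 11.1 kHz = 22.2 kHz.

22.2 kHz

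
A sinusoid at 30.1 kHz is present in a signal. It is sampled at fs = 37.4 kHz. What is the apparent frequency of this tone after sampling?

7.3 kHz

30.1 kHz > fs/2 = 18.7 kHz, folds to fs − 30.1 kHz = 7.3 kHz.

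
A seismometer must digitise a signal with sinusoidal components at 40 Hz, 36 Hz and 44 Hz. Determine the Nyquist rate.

Highest-frequency component: 44 Hz.
Nyquist rate = 2 × 44 Hz = 88 Hz.

88 Hz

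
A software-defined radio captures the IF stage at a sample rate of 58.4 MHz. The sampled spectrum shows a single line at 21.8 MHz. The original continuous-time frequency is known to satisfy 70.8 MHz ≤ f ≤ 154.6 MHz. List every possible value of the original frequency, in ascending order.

80.2 MHz, 95 MHz, 138.6 MHz, 153.4 MHz

Frequencies that alias to 21.8 MHz are k·fs ± 21.8 MHz for integer k ≥ 0.
k=0: 21.8 MHz.
k=1: 36.6 MHz, 80.2 MHz.
k=2: 95 MHz, 138.6 MHz.
k=3: 153.4 MHz, 197 MHz.
k=4: 211.8 MHz, 255.4 MHz.
Within [70.8 MHz, 154.6 MHz]: 80.2 MHz, 95 MHz, 138.6 MHz, 153.4 MHz.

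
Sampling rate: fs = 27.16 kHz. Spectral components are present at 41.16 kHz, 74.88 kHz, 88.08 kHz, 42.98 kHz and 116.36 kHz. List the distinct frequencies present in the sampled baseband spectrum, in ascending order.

6.6 kHz, 7.72 kHz, 11.34 kHz, 13.16 kHz

fs/2 = 13.58 kHz.
41.16 kHz mod fs = 14 kHz.
14 kHz > fs/2 = 13.58 kHz, folds to fs − 14 kHz = 13.16 kHz.
74.88 kHz mod fs = 20.56 kHz.
20.56 kHz > fs/2 = 13.58 kHz, folds to fs − 20.56 kHz = 6.6 kHz.
88.08 kHz mod fs = 6.6 kHz.
6.6 kHz ≤ fs/2 = 13.58 kHz, appears at 6.6 kHz.
42.98 kHz mod fs = 15.82 kHz.
15.82 kHz > fs/2 = 13.58 kHz, folds to fs − 15.82 kHz = 11.34 kHz.
116.36 kHz mod fs = 7.72 kHz.
7.72 kHz ≤ fs/2 = 13.58 kHz, appears at 7.72 kHz.
Distinct values: {6.6 kHz, 7.72 kHz, 11.34 kHz, 13.16 kHz}.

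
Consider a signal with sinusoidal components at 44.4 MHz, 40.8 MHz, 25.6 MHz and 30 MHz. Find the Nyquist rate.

Highest-frequency component: 44.4 MHz.
Nyquist rate = 2 × 44.4 MHz = 88.8 MHz.

88.8 MHz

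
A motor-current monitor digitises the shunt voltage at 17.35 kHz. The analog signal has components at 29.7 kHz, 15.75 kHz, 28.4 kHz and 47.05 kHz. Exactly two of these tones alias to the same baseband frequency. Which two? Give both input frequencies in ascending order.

29.7 kHz, 47.05 kHz

fs/2 = 8.675 kHz.
29.7 kHz mod fs = 12.35 kHz.
12.35 kHz > fs/2 = 8.675 kHz, folds to fs − 12.35 kHz = 5 kHz.
15.75 kHz > fs/2 = 8.675 kHz, folds to fs − 15.75 kHz = 1.6 kHz.
28.4 kHz mod fs = 11.05 kHz.
11.05 kHz > fs/2 = 8.675 kHz, folds to fs − 11.05 kHz = 6.3 kHz.
47.05 kHz mod fs = 12.35 kHz.
12.35 kHz > fs/2 = 8.675 kHz, folds to fs − 12.35 kHz = 5 kHz.
29.7 kHz and 47.05 kHz both map to 5 kHz.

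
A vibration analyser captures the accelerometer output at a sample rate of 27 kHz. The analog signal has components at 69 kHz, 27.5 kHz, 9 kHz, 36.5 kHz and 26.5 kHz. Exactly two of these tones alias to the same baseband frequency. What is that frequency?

fs/2 = 13.5 kHz.
69 kHz mod fs = 15 kHz.
15 kHz > fs/2 = 13.5 kHz, folds to fs − 15 kHz = 12 kHz.
27.5 kHz mod fs = 0.5 kHz.
0.5 kHz ≤ fs/2 = 13.5 kHz, appears at 0.5 kHz.
9 kHz ≤ fs/2 = 13.5 kHz, passes unchanged.
36.5 kHz mod fs = 9.5 kHz.
9.5 kHz ≤ fs/2 = 13.5 kHz, appears at 9.5 kHz.
26.5 kHz > fs/2 = 13.5 kHz, folds to fs − 26.5 kHz = 0.5 kHz.
26.5 kHz and 27.5 kHz both map to 0.5 kHz.

0.5 kHz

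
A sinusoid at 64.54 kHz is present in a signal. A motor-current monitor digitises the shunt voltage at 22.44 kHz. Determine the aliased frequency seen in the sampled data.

2.78 kHz

64.54 kHz mod fs = 19.66 kHz.
19.66 kHz > fs/2 = 11.22 kHz, folds to fs − 19.66 kHz = 2.78 kHz.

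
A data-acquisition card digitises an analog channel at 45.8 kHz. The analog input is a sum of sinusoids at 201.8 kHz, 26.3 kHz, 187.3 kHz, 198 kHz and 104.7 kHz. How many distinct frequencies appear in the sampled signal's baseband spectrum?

5

fs/2 = 22.9 kHz.
201.8 kHz mod fs = 18.6 kHz.
18.6 kHz ≤ fs/2 = 22.9 kHz, appears at 18.6 kHz.
26.3 kHz > fs/2 = 22.9 kHz, folds to fs − 26.3 kHz = 19.5 kHz.
187.3 kHz mod fs = 4.1 kHz.
4.1 kHz ≤ fs/2 = 22.9 kHz, appears at 4.1 kHz.
198 kHz mod fs = 14.8 kHz.
14.8 kHz ≤ fs/2 = 22.9 kHz, appears at 14.8 kHz.
104.7 kHz mod fs = 13.1 kHz.
13.1 kHz ≤ fs/2 = 22.9 kHz, appears at 13.1 kHz.
Distinct values: {4.1 kHz, 13.1 kHz, 14.8 kHz, 18.6 kHz, 19.5 kHz} → 5.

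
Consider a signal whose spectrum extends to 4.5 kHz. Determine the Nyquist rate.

Nyquist rate = 2 × 4.5 kHz = 9 kHz.

9 kHz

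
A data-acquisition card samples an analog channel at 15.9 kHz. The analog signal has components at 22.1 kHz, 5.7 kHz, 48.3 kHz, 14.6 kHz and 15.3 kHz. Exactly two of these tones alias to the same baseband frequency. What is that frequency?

fs/2 = 7.95 kHz.
22.1 kHz mod fs = 6.2 kHz.
6.2 kHz ≤ fs/2 = 7.95 kHz, appears at 6.2 kHz.
5.7 kHz ≤ fs/2 = 7.95 kHz, passes unchanged.
48.3 kHz mod fs = 0.6 kHz.
0.6 kHz ≤ fs/2 = 7.95 kHz, appears at 0.6 kHz.
14.6 kHz > fs/2 = 7.95 kHz, folds to fs − 14.6 kHz = 1.3 kHz.
15.3 kHz > fs/2 = 7.95 kHz, folds to fs − 15.3 kHz = 0.6 kHz.
15.3 kHz and 48.3 kHz both map to 0.6 kHz.

0.6 kHz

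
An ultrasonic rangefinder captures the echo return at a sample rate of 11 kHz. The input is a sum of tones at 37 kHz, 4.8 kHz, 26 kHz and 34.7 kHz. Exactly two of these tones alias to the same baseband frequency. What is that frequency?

4 kHz

fs/2 = 5.5 kHz.
37 kHz mod fs = 4 kHz.
4 kHz ≤ fs/2 = 5.5 kHz, appears at 4 kHz.
4.8 kHz ≤ fs/2 = 5.5 kHz, passes unchanged.
26 kHz mod fs = 4 kHz.
4 kHz ≤ fs/2 = 5.5 kHz, appears at 4 kHz.
34.7 kHz mod fs = 1.7 kHz.
1.7 kHz ≤ fs/2 = 5.5 kHz, appears at 1.7 kHz.
26 kHz and 37 kHz both map to 4 kHz.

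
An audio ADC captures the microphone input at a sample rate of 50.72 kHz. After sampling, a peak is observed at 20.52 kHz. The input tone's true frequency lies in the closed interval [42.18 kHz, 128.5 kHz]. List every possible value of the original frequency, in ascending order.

71.24 kHz, 80.92 kHz, 121.96 kHz

Frequencies that alias to 20.52 kHz are k·fs ± 20.52 kHz for integer k ≥ 0.
k=0: 20.52 kHz.
k=1: 30.2 kHz, 71.24 kHz.
k=2: 80.92 kHz, 121.96 kHz.
k=3: 131.64 kHz, 172.68 kHz.
Within [42.18 kHz, 128.5 kHz]: 71.24 kHz, 80.92 kHz, 121.96 kHz.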